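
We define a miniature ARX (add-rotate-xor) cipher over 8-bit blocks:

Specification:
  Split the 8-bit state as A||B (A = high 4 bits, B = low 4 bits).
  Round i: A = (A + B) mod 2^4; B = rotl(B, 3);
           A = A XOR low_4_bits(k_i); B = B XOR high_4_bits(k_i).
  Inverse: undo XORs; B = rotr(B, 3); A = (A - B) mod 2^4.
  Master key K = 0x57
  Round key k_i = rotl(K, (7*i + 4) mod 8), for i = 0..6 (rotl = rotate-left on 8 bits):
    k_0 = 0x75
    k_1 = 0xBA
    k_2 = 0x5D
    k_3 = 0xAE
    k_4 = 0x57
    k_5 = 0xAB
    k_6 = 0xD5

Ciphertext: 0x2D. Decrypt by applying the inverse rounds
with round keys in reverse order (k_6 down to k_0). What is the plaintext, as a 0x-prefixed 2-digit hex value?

0x20

s_0 = ciphertext = 0x2D
s_1 = InvRound(s_0, k_6) = 0x70
s_2 = InvRound(s_1, k_5) = 0x75
s_3 = InvRound(s_2, k_4) = 0x00
s_4 = InvRound(s_3, k_3) = 0x95
s_5 = InvRound(s_4, k_2) = 0x40
s_6 = InvRound(s_5, k_1) = 0x77
s_7 = InvRound(s_6, k_0) = 0x20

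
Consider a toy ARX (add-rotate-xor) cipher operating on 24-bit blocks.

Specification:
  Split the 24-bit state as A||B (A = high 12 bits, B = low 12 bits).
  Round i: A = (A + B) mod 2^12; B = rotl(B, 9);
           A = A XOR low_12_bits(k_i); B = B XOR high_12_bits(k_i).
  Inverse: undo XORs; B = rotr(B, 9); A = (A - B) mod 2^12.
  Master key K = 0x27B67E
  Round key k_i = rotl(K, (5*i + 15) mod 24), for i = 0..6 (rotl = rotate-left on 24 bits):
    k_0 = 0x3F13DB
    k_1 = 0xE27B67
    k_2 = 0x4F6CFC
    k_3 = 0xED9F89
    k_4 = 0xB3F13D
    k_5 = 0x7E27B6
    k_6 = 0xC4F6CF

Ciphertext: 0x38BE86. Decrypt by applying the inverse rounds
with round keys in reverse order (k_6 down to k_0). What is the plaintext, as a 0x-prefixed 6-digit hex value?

s_0 = ciphertext = 0x38BE86
s_1 = InvRound(s_0, k_6) = 0xEFB649
s_2 = InvRound(s_1, k_5) = 0xBF5D58
s_3 = InvRound(s_2, k_4) = 0x78D33B
s_4 = InvRound(s_3, k_3) = 0x8EEF16
s_5 = InvRound(s_4, k_2) = 0x50DF05
s_6 = InvRound(s_5, k_1) = 0x55A910
s_7 = InvRound(s_6, k_0) = 0xF7470D

0xF7470D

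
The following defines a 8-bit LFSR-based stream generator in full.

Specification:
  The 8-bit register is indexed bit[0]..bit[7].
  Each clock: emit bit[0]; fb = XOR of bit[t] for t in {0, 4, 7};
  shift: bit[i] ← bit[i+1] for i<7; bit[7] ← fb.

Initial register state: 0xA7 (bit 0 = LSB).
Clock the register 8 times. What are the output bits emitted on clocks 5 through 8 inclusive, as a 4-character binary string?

0101

reg_0 = 0xA7
clock 1: out=1, reg = 0x53
clock 2: out=1, reg = 0x29
clock 3: out=1, reg = 0x94
clock 4: out=0, reg = 0x4A
clock 5: out=0, reg = 0x25
clock 6: out=1, reg = 0x92
clock 7: out=0, reg = 0x49
clock 8: out=1, reg = 0xA4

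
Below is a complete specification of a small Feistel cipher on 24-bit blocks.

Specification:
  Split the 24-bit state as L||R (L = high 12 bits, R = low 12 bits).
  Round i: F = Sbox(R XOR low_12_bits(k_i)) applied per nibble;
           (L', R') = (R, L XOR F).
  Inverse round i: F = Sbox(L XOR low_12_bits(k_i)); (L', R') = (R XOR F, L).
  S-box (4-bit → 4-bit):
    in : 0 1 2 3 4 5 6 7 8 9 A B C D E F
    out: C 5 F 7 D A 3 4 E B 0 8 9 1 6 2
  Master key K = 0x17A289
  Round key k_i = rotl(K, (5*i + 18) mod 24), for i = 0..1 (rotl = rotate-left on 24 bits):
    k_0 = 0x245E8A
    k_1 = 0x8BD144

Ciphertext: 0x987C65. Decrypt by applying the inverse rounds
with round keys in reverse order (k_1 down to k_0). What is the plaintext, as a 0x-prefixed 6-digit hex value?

s_0 = ciphertext = 0x987C65
s_1 = InvRound(s_0, k_1) = 0x2F2987
s_2 = InvRound(s_1, k_0) = 0x0C92F2

0x0C92F2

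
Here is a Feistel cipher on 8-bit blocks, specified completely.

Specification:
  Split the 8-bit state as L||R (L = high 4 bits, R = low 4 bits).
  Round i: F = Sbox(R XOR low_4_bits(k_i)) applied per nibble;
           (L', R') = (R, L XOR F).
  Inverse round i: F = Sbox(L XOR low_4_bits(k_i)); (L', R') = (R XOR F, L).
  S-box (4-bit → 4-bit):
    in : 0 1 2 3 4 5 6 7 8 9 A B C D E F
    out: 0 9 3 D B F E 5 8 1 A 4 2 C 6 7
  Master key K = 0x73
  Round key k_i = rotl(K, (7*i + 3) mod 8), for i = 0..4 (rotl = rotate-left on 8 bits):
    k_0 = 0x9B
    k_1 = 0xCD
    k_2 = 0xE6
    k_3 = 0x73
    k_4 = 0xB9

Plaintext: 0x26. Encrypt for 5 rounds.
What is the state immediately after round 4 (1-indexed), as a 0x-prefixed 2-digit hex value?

s_0 = plaintext = 0x26
s_1 = Round(s_0, k_0) = 0x6E
s_2 = Round(s_1, k_1) = 0xEB
s_3 = Round(s_2, k_2) = 0xB2
s_4 = Round(s_3, k_3) = 0x22
s_5 = Round(s_4, k_4) = 0x26

0x22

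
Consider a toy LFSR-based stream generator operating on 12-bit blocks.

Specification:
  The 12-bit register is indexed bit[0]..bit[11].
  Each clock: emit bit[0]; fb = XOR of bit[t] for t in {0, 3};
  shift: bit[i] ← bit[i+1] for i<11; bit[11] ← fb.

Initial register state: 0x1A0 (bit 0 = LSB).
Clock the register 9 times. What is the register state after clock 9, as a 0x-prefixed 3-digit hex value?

reg_0 = 0x1A0
clock 1: out=0, reg = 0x0D0
clock 2: out=0, reg = 0x068
clock 3: out=0, reg = 0x834
clock 4: out=0, reg = 0x41A
clock 5: out=0, reg = 0xA0D
clock 6: out=1, reg = 0x506
clock 7: out=0, reg = 0x283
clock 8: out=1, reg = 0x941
clock 9: out=1, reg = 0xCA0

0xCA0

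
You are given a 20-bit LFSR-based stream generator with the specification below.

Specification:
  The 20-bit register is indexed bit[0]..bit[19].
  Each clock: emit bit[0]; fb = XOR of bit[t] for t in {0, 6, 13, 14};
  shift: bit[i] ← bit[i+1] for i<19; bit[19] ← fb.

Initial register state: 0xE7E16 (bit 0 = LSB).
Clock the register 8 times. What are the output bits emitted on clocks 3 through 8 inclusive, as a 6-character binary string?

reg_0 = 0xE7E16
clock 1: out=0, reg = 0x73F0B
clock 2: out=1, reg = 0x39F85
clock 3: out=1, reg = 0x9CFC2
clock 4: out=0, reg = 0x4E7E1
clock 5: out=1, reg = 0x273F0
clock 6: out=0, reg = 0x939F8
clock 7: out=0, reg = 0x49CFC
clock 8: out=0, reg = 0xA4E7E

101000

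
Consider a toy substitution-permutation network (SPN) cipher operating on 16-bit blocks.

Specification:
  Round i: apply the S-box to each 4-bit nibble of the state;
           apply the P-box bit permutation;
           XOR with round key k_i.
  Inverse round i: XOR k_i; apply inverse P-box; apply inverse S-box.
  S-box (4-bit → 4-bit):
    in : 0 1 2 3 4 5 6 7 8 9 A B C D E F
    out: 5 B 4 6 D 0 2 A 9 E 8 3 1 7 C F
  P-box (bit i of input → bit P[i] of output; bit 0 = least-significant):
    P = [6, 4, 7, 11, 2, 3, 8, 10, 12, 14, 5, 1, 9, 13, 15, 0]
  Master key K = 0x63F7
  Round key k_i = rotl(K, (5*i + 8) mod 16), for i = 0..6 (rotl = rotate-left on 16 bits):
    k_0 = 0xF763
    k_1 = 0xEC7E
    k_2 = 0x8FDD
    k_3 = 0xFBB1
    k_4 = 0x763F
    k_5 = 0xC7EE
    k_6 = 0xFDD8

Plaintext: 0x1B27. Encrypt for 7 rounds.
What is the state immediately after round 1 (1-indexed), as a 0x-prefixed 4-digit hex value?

0x8C72

s_0 = plaintext = 0x1B27
s_1 = Round(s_0, k_0) = 0x8C72
s_2 = Round(s_1, k_1) = 0xFAF7
s_3 = Round(s_2, k_2) = 0x20C2
s_4 = Round(s_3, k_3) = 0x6B15
s_5 = Round(s_4, k_4) = 0x0233
s_6 = Round(s_5, k_5) = 0x4456
s_7 = Round(s_6, k_6) = 0x6FEB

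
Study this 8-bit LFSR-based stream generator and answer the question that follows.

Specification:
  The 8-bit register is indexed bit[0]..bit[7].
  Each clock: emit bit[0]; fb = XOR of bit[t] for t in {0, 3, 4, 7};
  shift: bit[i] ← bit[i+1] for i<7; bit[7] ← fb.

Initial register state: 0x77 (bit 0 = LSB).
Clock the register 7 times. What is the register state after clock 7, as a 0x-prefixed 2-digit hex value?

0x14

reg_0 = 0x77
clock 1: out=1, reg = 0x3B
clock 2: out=1, reg = 0x9D
clock 3: out=1, reg = 0x4E
clock 4: out=0, reg = 0xA7
clock 5: out=1, reg = 0x53
clock 6: out=1, reg = 0x29
clock 7: out=1, reg = 0x14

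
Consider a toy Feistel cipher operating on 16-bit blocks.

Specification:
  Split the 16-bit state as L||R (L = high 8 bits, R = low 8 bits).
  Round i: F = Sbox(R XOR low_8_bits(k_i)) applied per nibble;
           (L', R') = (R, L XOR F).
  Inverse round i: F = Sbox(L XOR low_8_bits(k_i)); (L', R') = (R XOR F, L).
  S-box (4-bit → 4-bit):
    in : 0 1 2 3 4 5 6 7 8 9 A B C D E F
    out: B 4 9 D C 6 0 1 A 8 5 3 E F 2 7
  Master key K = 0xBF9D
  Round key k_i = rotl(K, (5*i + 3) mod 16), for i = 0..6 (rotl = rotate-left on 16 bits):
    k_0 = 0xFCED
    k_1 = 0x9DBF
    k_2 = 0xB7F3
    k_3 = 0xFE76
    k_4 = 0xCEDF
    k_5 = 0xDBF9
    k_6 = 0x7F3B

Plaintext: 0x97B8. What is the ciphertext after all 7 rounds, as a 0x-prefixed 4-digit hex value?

0xF562

s_0 = plaintext = 0x97B8
s_1 = Round(s_0, k_0) = 0xB8F1
s_2 = Round(s_1, k_1) = 0xF17A
s_3 = Round(s_2, k_2) = 0x7A59
s_4 = Round(s_3, k_3) = 0x59ED
s_5 = Round(s_4, k_4) = 0xED80
s_6 = Round(s_5, k_5) = 0x80F5
s_7 = Round(s_6, k_6) = 0xF562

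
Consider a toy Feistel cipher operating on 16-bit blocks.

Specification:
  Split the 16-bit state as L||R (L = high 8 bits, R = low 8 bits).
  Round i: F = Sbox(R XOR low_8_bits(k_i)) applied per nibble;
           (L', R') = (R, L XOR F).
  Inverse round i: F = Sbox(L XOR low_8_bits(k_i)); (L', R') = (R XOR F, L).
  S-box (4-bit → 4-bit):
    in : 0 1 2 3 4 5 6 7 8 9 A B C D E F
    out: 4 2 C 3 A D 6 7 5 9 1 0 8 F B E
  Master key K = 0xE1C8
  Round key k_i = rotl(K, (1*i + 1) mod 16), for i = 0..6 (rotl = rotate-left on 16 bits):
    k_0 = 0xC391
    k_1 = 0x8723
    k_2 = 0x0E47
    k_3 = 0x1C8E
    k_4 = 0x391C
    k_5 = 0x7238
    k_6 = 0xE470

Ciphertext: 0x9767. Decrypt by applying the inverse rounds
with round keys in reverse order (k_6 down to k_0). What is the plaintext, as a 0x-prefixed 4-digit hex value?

0xFC10

s_0 = ciphertext = 0x9767
s_1 = InvRound(s_0, k_6) = 0xD097
s_2 = InvRound(s_1, k_5) = 0x22D0
s_3 = InvRound(s_2, k_4) = 0xEB22
s_4 = InvRound(s_3, k_3) = 0x4FEB
s_5 = InvRound(s_4, k_2) = 0xAE4F
s_6 = InvRound(s_5, k_1) = 0x10AE
s_7 = InvRound(s_6, k_0) = 0xFC10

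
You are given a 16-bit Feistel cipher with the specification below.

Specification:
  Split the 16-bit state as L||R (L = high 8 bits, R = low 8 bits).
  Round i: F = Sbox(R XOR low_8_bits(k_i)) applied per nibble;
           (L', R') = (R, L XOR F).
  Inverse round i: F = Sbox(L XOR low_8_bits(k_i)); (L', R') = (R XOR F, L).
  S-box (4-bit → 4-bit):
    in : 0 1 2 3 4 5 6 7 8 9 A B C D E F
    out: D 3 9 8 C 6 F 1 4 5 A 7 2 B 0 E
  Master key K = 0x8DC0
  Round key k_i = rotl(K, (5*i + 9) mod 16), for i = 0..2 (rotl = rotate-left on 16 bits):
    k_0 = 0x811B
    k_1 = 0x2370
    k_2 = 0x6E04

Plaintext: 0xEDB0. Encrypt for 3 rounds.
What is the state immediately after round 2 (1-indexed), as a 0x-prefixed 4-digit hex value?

s_0 = plaintext = 0xEDB0
s_1 = Round(s_0, k_0) = 0xB04A
s_2 = Round(s_1, k_1) = 0x4A3A
s_3 = Round(s_2, k_2) = 0x3ACA

0x4A3A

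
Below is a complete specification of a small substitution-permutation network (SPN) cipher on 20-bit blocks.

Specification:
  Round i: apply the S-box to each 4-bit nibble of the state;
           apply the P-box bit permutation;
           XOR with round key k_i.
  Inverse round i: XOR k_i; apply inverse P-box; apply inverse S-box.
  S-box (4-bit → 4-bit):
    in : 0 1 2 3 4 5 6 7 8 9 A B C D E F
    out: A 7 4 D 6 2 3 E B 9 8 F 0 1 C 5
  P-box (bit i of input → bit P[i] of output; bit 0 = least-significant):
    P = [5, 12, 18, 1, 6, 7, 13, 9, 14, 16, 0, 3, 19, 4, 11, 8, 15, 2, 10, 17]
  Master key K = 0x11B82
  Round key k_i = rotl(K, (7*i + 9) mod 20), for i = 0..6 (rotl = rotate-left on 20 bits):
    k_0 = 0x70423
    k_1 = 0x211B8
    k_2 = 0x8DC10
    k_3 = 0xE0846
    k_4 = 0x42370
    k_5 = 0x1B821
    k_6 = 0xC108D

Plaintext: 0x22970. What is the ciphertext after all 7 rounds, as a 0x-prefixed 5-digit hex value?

s_0 = plaintext = 0x22970
s_1 = Round(s_0, k_0) = 0x77AA9
s_2 = Round(s_1, k_1) = 0x01E86
s_3 = Round(s_2, k_2) = 0x2C6ED
s_4 = Round(s_3, k_3) = 0xF6E66
s_5 = Round(s_4, k_4) = 0xCB789
s_6 = Round(s_5, k_5) = 0x8B3DA
s_7 = Round(s_6, k_6) = 0x6D9D2

0x6D9D2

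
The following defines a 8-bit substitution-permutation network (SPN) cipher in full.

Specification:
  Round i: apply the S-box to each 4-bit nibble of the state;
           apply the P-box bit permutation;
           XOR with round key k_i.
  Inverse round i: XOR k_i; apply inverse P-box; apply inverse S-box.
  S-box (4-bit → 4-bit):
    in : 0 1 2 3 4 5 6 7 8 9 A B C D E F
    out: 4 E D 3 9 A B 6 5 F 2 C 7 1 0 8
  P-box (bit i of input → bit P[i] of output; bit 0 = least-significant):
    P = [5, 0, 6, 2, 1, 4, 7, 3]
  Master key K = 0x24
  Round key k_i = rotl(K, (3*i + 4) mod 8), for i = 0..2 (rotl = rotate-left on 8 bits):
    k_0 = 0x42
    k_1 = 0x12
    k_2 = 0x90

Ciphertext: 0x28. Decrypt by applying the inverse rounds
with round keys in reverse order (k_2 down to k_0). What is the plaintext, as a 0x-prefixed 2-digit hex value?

0xD5

s_0 = ciphertext = 0x28
s_1 = InvRound(s_0, k_2) = 0x1D
s_2 = InvRound(s_1, k_1) = 0x45
s_3 = InvRound(s_2, k_0) = 0xD5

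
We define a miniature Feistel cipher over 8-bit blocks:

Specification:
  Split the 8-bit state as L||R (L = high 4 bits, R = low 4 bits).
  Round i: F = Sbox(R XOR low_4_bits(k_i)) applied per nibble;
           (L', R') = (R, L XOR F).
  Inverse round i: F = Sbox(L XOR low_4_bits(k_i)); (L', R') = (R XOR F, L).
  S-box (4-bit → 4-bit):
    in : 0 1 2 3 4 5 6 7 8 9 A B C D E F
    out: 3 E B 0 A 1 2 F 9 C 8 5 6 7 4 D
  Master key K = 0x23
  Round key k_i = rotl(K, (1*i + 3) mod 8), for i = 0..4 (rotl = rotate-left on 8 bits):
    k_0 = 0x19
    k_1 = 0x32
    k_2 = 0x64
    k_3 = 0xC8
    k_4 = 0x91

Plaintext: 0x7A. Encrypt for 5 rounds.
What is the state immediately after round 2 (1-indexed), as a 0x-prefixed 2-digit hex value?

s_0 = plaintext = 0x7A
s_1 = Round(s_0, k_0) = 0xA7
s_2 = Round(s_1, k_1) = 0x7B
s_3 = Round(s_2, k_2) = 0xBA
s_4 = Round(s_3, k_3) = 0xA0
s_5 = Round(s_4, k_4) = 0x04

0x7B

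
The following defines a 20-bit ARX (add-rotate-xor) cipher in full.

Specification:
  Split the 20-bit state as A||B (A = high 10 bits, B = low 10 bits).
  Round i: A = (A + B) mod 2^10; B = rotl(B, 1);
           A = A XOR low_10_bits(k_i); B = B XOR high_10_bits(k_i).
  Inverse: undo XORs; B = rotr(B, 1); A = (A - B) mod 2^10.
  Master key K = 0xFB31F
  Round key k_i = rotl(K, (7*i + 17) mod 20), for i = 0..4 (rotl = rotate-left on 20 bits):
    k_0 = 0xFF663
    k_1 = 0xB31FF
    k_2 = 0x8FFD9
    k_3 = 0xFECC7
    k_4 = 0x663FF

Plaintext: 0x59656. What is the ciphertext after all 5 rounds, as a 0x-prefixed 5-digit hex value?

0x229F9

s_0 = plaintext = 0x59656
s_1 = Round(s_0, k_0) = 0x76350
s_2 = Round(s_1, k_1) = 0x35C6D
s_3 = Round(s_2, k_2) = 0xA76E5
s_4 = Round(s_3, k_3) = 0x51630
s_5 = Round(s_4, k_4) = 0x229F9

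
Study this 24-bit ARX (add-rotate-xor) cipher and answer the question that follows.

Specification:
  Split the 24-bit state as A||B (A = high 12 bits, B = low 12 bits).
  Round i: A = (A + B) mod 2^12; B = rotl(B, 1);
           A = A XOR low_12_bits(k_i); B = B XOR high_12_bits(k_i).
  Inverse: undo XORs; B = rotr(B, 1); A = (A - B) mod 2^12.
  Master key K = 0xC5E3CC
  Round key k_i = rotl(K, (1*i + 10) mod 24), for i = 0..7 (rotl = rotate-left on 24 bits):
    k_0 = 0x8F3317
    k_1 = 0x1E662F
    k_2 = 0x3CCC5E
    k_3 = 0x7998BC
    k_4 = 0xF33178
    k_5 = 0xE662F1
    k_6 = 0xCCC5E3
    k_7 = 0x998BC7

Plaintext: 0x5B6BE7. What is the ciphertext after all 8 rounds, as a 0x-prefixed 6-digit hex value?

0x6BD7EB

s_0 = plaintext = 0x5B6BE7
s_1 = Round(s_0, k_0) = 0x28AF3C
s_2 = Round(s_1, k_1) = 0x7E9F9F
s_3 = Round(s_2, k_2) = 0xBD6CF3
s_4 = Round(s_3, k_3) = 0x075E7E
s_5 = Round(s_4, k_4) = 0xF8B3CE
s_6 = Round(s_5, k_5) = 0x1A89FA
s_7 = Round(s_6, k_6) = 0xE41F39
s_8 = Round(s_7, k_7) = 0x6BD7EB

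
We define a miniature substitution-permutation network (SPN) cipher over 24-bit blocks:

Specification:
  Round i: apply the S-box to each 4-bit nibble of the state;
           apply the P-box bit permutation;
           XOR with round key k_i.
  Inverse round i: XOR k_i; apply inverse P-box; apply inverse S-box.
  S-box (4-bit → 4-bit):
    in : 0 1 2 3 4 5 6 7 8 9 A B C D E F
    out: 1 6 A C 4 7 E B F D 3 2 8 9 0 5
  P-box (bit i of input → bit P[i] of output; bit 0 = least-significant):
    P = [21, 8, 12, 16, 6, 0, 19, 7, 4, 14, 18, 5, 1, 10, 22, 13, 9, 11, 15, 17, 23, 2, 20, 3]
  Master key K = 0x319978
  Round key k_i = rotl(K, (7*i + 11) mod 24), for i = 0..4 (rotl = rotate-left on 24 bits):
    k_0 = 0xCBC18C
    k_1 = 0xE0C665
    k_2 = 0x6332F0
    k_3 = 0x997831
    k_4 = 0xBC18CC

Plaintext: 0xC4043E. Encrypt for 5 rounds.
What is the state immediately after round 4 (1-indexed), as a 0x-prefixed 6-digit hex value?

0x643F0D

s_0 = plaintext = 0xC4043E
s_1 = Round(s_0, k_0) = 0xC74106
s_2 = Round(s_1, k_1) = 0xA79D2D
s_3 = Round(s_2, k_2) = 0x801847
s_4 = Round(s_3, k_3) = 0x643F0D
s_5 = Round(s_4, k_4) = 0xC9B890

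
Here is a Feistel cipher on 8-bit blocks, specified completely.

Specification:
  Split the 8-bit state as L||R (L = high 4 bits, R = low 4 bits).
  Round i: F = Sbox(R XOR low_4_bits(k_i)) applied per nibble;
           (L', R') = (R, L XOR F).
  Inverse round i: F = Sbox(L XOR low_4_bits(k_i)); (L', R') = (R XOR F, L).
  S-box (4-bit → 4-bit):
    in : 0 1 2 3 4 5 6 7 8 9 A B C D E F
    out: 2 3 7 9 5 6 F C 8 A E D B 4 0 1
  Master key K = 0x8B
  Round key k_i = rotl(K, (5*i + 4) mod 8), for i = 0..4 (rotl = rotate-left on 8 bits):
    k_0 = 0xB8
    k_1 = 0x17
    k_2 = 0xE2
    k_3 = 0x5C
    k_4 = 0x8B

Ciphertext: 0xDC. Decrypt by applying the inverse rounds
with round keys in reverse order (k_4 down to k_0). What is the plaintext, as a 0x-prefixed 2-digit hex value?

0x09

s_0 = ciphertext = 0xDC
s_1 = InvRound(s_0, k_4) = 0x3D
s_2 = InvRound(s_1, k_3) = 0xC3
s_3 = InvRound(s_2, k_2) = 0x3C
s_4 = InvRound(s_3, k_1) = 0x93
s_5 = InvRound(s_4, k_0) = 0x09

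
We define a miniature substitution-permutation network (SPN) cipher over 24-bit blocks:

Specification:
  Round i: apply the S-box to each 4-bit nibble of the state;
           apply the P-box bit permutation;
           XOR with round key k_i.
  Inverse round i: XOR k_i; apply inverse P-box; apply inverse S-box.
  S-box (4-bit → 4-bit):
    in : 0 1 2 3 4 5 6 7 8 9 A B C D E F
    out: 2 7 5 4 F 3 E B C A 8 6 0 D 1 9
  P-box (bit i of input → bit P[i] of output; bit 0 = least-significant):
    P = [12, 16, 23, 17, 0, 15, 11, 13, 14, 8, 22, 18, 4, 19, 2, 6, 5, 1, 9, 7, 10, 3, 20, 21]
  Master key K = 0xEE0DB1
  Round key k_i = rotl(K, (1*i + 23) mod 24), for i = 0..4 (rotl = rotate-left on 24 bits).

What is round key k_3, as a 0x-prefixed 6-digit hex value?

0xB836C7

K = 0xEE0DB1
k_0 = rotl(K, (1*0+23) mod 24) = rotl(K, 23) = 0xF706D8
k_1 = rotl(K, (1*1+23) mod 24) = rotl(K, 0) = 0xEE0DB1
k_2 = rotl(K, (1*2+23) mod 24) = rotl(K, 1) = 0xDC1B63
k_3 = rotl(K, (1*3+23) mod 24) = rotl(K, 2) = 0xB836C7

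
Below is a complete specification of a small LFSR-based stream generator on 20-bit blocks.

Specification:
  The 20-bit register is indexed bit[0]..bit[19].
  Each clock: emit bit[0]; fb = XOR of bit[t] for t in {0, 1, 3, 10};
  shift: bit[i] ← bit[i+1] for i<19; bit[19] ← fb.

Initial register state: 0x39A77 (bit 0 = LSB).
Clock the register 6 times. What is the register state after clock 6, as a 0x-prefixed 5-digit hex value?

reg_0 = 0x39A77
clock 1: out=1, reg = 0x1CD3B
clock 2: out=1, reg = 0x0E69D
clock 3: out=1, reg = 0x8734E
clock 4: out=0, reg = 0x439A7
clock 5: out=1, reg = 0x21CD3
clock 6: out=1, reg = 0x90E69

0x90E69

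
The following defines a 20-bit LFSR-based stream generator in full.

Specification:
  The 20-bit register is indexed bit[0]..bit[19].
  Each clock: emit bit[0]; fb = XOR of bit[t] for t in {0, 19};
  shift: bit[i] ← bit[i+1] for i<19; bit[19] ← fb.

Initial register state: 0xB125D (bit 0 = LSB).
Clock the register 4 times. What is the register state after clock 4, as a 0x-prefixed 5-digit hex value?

0x4B125

reg_0 = 0xB125D
clock 1: out=1, reg = 0x5892E
clock 2: out=0, reg = 0x2C497
clock 3: out=1, reg = 0x9624B
clock 4: out=1, reg = 0x4B125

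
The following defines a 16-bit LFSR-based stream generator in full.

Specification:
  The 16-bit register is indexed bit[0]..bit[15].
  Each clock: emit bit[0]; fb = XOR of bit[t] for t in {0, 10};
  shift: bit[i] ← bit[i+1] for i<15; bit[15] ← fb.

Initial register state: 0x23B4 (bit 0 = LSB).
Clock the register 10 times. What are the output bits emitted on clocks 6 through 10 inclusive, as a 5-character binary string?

reg_0 = 0x23B4
clock 1: out=0, reg = 0x11DA
clock 2: out=0, reg = 0x08ED
clock 3: out=1, reg = 0x8476
clock 4: out=0, reg = 0xC23B
clock 5: out=1, reg = 0xE11D
clock 6: out=1, reg = 0xF08E
clock 7: out=0, reg = 0x7847
clock 8: out=1, reg = 0xBC23
clock 9: out=1, reg = 0x5E11
clock 10: out=1, reg = 0x2F08

10111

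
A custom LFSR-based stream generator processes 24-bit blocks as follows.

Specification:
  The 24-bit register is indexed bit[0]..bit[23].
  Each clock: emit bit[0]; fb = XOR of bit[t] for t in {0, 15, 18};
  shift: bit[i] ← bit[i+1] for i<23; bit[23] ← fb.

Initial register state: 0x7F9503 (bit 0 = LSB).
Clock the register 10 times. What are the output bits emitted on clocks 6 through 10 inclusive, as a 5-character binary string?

reg_0 = 0x7F9503
clock 1: out=1, reg = 0xBFCA81
clock 2: out=1, reg = 0xDFE540
clock 3: out=0, reg = 0x6FF2A0
clock 4: out=0, reg = 0x37F950
clock 5: out=0, reg = 0x1BFCA8
clock 6: out=0, reg = 0x8DFE54
clock 7: out=0, reg = 0x46FF2A
clock 8: out=0, reg = 0x237F95
clock 9: out=1, reg = 0x91BFCA
clock 10: out=0, reg = 0xC8DFE5

00010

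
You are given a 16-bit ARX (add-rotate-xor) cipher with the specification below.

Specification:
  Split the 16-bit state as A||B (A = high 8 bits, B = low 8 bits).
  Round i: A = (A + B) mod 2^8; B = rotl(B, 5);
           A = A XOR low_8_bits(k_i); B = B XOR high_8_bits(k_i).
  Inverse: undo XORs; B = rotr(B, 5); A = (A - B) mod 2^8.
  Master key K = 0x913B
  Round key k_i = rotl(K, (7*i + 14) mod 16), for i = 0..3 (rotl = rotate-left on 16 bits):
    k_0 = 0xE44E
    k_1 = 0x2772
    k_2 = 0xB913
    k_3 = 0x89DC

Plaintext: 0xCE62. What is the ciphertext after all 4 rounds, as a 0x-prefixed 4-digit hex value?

0x4876

s_0 = plaintext = 0xCE62
s_1 = Round(s_0, k_0) = 0x7EA8
s_2 = Round(s_1, k_1) = 0x5432
s_3 = Round(s_2, k_2) = 0x95FF
s_4 = Round(s_3, k_3) = 0x4876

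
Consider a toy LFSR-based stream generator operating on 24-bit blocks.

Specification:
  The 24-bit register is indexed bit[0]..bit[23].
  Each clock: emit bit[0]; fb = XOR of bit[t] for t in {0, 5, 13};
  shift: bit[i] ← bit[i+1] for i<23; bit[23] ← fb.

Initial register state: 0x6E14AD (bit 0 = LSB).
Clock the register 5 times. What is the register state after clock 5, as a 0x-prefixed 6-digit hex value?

reg_0 = 0x6E14AD
clock 1: out=1, reg = 0x370A56
clock 2: out=0, reg = 0x1B852B
clock 3: out=1, reg = 0x0DC295
clock 4: out=1, reg = 0x86E14A
clock 5: out=0, reg = 0xC370A5

0xC370A5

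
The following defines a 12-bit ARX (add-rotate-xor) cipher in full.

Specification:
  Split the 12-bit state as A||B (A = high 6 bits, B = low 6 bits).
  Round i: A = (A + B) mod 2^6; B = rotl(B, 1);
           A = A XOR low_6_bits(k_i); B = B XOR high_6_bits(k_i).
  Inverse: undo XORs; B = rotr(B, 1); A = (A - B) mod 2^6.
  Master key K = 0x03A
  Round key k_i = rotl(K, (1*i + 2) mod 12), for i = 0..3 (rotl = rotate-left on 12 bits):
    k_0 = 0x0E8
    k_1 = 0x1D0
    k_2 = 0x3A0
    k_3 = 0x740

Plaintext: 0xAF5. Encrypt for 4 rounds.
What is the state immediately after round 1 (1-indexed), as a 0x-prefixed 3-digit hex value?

0x228

s_0 = plaintext = 0xAF5
s_1 = Round(s_0, k_0) = 0x228
s_2 = Round(s_1, k_1) = 0x816
s_3 = Round(s_2, k_2) = 0x5A2
s_4 = Round(s_3, k_3) = 0xE18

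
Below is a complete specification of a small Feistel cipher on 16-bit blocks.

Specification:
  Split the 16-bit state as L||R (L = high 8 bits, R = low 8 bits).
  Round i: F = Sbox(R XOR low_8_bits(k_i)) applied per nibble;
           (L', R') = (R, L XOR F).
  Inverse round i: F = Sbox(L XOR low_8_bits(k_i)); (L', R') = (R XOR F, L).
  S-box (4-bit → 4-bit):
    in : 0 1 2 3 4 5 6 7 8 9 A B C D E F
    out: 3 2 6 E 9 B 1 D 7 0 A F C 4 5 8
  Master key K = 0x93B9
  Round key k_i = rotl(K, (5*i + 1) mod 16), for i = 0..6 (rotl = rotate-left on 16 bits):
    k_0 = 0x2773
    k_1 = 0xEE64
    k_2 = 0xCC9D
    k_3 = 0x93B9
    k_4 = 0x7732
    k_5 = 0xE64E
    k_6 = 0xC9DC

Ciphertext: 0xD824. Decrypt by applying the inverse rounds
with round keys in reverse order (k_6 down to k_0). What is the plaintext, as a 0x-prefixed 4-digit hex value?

s_0 = ciphertext = 0xD824
s_1 = InvRound(s_0, k_6) = 0x1DD8
s_2 = InvRound(s_1, k_5) = 0x661D
s_3 = InvRound(s_2, k_4) = 0xA466
s_4 = InvRound(s_3, k_3) = 0x42A4
s_5 = InvRound(s_4, k_2) = 0xEC42
s_6 = InvRound(s_5, k_1) = 0x35EC
s_7 = InvRound(s_6, k_0) = 0x7D35

0x7D35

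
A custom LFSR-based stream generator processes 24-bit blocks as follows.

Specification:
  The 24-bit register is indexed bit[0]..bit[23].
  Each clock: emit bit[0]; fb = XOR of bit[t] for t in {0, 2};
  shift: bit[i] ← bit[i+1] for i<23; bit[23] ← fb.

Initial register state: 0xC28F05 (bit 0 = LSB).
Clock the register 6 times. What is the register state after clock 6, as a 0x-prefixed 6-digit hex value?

0x130A3C

reg_0 = 0xC28F05
clock 1: out=1, reg = 0x614782
clock 2: out=0, reg = 0x30A3C1
clock 3: out=1, reg = 0x9851E0
clock 4: out=0, reg = 0x4C28F0
clock 5: out=0, reg = 0x261478
clock 6: out=0, reg = 0x130A3C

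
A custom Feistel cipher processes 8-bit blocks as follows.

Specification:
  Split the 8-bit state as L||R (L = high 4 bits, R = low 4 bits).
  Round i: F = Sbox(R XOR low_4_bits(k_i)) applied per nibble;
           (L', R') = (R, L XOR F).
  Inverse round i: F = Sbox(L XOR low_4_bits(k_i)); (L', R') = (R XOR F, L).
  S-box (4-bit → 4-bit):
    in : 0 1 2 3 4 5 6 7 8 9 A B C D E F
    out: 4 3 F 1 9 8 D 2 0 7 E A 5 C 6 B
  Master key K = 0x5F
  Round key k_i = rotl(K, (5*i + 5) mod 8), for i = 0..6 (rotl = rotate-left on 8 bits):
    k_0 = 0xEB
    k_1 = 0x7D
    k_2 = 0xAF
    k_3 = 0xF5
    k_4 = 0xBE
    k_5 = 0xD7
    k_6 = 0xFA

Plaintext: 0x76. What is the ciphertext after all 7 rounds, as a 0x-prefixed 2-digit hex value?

0xB3

s_0 = plaintext = 0x76
s_1 = Round(s_0, k_0) = 0x6B
s_2 = Round(s_1, k_1) = 0xBB
s_3 = Round(s_2, k_2) = 0xB2
s_4 = Round(s_3, k_3) = 0x29
s_5 = Round(s_4, k_4) = 0x90
s_6 = Round(s_5, k_5) = 0x0B
s_7 = Round(s_6, k_6) = 0xB3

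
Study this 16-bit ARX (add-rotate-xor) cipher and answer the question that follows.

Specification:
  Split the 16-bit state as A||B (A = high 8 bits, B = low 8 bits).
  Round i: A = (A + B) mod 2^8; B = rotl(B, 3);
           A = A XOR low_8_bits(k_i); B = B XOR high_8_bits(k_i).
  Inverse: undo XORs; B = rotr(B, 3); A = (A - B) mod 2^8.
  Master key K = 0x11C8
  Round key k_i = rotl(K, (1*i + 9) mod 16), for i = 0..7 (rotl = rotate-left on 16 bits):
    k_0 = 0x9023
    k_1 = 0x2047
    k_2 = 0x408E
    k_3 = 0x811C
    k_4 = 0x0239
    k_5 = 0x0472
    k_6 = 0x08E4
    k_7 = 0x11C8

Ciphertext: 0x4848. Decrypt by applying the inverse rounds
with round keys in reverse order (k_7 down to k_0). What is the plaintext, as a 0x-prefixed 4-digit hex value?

0x45B6

s_0 = ciphertext = 0x4848
s_1 = InvRound(s_0, k_7) = 0x552B
s_2 = InvRound(s_1, k_6) = 0x4D64
s_3 = InvRound(s_2, k_5) = 0x330C
s_4 = InvRound(s_3, k_4) = 0x49C1
s_5 = InvRound(s_4, k_3) = 0x4D08
s_6 = InvRound(s_5, k_2) = 0xBA09
s_7 = InvRound(s_6, k_1) = 0xD825
s_8 = InvRound(s_7, k_0) = 0x45B6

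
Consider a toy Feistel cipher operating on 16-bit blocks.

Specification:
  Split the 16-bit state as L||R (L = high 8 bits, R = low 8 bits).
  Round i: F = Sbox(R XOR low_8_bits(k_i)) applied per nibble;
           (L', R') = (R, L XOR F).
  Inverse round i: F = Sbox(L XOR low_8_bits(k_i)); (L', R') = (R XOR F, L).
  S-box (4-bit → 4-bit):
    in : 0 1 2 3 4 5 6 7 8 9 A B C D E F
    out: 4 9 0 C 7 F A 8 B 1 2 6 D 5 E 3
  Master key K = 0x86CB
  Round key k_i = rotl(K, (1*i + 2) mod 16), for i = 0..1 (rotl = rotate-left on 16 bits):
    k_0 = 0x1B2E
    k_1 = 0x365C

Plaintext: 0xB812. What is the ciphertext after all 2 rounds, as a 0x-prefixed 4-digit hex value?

s_0 = plaintext = 0xB812
s_1 = Round(s_0, k_0) = 0x1275
s_2 = Round(s_1, k_1) = 0x7513

0x7513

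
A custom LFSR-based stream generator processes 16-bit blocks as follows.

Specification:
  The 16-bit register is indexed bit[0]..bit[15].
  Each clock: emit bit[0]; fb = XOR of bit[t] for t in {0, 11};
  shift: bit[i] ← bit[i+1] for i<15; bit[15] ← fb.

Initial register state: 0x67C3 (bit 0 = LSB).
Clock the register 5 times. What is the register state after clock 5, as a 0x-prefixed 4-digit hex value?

0x7B3E

reg_0 = 0x67C3
clock 1: out=1, reg = 0xB3E1
clock 2: out=1, reg = 0xD9F0
clock 3: out=0, reg = 0xECF8
clock 4: out=0, reg = 0xF67C
clock 5: out=0, reg = 0x7B3E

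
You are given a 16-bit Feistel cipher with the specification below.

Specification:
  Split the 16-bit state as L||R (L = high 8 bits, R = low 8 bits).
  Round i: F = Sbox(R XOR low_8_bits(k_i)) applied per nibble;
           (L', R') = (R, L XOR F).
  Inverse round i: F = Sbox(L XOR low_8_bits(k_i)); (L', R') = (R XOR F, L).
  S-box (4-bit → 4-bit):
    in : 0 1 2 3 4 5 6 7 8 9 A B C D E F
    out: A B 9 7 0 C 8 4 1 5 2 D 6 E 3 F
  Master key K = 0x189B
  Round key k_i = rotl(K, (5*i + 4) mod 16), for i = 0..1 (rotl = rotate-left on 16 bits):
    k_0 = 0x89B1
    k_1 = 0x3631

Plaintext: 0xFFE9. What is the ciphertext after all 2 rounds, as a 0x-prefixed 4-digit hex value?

0x3E46

s_0 = plaintext = 0xFFE9
s_1 = Round(s_0, k_0) = 0xE93E
s_2 = Round(s_1, k_1) = 0x3E46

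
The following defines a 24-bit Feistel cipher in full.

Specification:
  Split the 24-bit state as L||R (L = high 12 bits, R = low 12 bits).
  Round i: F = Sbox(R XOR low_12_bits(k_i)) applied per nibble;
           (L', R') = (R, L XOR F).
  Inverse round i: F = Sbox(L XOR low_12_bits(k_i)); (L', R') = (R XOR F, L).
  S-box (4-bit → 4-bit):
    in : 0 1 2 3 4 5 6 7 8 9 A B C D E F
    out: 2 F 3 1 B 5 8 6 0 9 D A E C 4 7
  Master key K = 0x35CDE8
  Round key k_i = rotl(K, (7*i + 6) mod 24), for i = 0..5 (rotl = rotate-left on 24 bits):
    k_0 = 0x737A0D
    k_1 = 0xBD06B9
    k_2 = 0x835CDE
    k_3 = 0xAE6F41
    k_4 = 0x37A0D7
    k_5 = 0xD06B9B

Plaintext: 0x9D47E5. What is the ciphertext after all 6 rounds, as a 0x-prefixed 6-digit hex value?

0xAD5F1C

s_0 = plaintext = 0x9D47E5
s_1 = Round(s_0, k_0) = 0x7E5594
s_2 = Round(s_1, k_1) = 0x5946D9
s_3 = Round(s_2, k_2) = 0x6D98B2
s_4 = Round(s_3, k_3) = 0x8B20A8
s_5 = Round(s_4, k_4) = 0x0A8AD5
s_6 = Round(s_5, k_5) = 0xAD5F1C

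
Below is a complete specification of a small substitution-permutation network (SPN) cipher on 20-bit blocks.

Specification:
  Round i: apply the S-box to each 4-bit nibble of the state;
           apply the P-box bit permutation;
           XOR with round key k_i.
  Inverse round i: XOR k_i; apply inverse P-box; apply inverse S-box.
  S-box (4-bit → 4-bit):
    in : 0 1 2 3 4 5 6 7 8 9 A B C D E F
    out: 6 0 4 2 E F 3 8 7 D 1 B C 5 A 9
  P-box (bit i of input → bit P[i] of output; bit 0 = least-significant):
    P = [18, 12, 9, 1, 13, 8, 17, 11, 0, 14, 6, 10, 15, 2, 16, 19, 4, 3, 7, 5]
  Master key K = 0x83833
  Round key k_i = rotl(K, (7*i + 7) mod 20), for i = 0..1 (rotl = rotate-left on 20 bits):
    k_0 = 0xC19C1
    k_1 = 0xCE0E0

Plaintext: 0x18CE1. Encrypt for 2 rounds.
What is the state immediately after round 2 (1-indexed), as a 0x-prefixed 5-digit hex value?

0x31732

s_0 = plaintext = 0x18CE1
s_1 = Round(s_0, k_0) = 0xD9485
s_2 = Round(s_1, k_1) = 0x31732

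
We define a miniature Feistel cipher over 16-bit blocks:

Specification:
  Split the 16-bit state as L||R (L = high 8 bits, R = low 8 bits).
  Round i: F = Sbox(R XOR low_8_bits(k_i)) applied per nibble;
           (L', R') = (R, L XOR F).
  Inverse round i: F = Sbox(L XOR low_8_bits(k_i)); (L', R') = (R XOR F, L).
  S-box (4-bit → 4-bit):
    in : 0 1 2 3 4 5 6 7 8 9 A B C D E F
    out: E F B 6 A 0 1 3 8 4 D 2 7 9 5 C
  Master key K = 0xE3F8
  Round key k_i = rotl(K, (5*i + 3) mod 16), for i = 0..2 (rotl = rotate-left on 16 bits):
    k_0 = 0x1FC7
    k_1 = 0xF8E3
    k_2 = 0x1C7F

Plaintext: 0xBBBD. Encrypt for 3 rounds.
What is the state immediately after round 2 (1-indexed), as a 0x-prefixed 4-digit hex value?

0x86AD

s_0 = plaintext = 0xBBBD
s_1 = Round(s_0, k_0) = 0xBD86
s_2 = Round(s_1, k_1) = 0x86AD
s_3 = Round(s_2, k_2) = 0xAD1D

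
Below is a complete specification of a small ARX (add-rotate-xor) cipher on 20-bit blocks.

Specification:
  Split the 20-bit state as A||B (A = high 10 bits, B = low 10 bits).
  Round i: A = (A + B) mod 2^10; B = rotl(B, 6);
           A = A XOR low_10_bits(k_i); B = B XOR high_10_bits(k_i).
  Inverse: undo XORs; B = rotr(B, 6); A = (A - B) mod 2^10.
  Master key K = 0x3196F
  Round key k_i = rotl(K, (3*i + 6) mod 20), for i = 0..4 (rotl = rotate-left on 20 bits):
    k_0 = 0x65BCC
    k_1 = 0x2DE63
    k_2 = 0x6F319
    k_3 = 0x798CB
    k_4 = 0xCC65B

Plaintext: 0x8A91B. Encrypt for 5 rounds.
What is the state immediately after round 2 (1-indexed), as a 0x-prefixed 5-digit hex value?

s_0 = plaintext = 0x8A91B
s_1 = Round(s_0, k_0) = 0x22747
s_2 = Round(s_1, k_1) = 0x6CD43
s_3 = Round(s_2, k_2) = 0x7BD68
s_4 = Round(s_3, k_3) = 0xE73F0
s_5 = Round(s_4, k_4) = 0x75F0E

0x6CD43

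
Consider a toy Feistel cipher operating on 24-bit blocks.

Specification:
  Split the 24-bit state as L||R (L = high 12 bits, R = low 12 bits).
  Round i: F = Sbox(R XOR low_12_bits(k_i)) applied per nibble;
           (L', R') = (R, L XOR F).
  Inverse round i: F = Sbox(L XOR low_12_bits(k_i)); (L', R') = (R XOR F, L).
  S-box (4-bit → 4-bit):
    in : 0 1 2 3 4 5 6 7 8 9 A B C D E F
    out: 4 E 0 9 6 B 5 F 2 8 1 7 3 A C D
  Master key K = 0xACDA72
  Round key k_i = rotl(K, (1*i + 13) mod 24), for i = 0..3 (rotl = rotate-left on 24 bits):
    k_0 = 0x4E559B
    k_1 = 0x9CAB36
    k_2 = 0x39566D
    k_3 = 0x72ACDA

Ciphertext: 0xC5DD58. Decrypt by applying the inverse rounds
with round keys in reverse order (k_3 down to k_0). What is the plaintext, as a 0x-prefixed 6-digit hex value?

0xB86856

s_0 = ciphertext = 0xC5DD58
s_1 = InvRound(s_0, k_3) = 0x977C5D
s_2 = InvRound(s_1, k_2) = 0x1BC977
s_3 = InvRound(s_2, k_1) = 0x8561BC
s_4 = InvRound(s_3, k_0) = 0xB86856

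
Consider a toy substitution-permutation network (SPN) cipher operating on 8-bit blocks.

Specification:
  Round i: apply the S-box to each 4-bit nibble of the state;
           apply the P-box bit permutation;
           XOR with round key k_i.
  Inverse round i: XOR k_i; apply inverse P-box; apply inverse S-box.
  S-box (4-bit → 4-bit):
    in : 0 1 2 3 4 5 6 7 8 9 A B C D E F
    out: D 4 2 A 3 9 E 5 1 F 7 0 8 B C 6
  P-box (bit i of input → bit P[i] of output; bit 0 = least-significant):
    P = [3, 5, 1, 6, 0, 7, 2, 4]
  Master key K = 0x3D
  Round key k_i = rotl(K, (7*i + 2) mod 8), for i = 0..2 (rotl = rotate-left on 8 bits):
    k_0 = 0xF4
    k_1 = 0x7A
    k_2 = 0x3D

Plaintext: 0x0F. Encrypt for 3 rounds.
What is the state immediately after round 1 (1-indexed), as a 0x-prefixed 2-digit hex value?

0xC3

s_0 = plaintext = 0x0F
s_1 = Round(s_0, k_0) = 0xC3
s_2 = Round(s_1, k_1) = 0x0A
s_3 = Round(s_2, k_2) = 0x02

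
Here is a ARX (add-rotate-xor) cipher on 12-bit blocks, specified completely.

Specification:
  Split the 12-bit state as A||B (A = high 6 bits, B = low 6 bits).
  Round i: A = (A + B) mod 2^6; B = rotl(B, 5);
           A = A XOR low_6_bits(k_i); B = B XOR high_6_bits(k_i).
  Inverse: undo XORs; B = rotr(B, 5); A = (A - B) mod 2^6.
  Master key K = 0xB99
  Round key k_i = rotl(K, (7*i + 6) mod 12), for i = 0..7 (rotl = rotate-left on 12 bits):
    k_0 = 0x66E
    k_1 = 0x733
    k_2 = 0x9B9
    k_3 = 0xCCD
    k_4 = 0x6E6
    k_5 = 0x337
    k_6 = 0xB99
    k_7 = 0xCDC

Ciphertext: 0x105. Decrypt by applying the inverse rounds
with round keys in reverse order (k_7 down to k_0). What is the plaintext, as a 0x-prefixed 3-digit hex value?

s_0 = ciphertext = 0x105
s_1 = InvRound(s_0, k_7) = 0xAED
s_2 = InvRound(s_1, k_6) = 0xB06
s_3 = InvRound(s_2, k_5) = 0x1D4
s_4 = InvRound(s_3, k_4) = 0x0DE
s_5 = InvRound(s_4, k_3) = 0xCDB
s_6 = InvRound(s_5, k_2) = 0x3FB
s_7 = InvRound(s_6, k_1) = 0xB4F
s_8 = InvRound(s_7, k_0) = 0x5EC

0x5EC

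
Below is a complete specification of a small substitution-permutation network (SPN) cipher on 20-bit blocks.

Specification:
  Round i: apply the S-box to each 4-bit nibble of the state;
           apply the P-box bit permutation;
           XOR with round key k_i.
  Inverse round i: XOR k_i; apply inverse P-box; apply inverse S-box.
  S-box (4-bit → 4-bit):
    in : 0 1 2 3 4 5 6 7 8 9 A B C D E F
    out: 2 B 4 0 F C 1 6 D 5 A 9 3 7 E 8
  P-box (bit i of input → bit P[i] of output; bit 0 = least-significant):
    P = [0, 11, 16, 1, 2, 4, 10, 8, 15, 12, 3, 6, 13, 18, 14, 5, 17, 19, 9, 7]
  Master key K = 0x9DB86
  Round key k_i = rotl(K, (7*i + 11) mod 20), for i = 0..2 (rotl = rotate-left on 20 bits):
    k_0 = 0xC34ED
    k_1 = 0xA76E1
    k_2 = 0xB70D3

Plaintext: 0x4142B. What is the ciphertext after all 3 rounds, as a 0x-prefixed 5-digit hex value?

s_0 = plaintext = 0x4142B
s_1 = Round(s_0, k_0) = 0x28206
s_2 = Round(s_1, k_1) = 0xA14D8
s_3 = Round(s_2, k_2) = 0x6C42C

0x6C42C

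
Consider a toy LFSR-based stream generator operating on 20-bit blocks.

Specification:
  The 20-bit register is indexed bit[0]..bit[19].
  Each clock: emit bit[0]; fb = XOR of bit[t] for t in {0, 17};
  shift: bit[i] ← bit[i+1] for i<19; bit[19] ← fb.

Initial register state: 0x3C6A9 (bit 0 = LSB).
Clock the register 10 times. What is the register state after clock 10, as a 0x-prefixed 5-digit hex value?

0x7A0F1

reg_0 = 0x3C6A9
clock 1: out=1, reg = 0x1E354
clock 2: out=0, reg = 0x0F1AA
clock 3: out=0, reg = 0x078D5
clock 4: out=1, reg = 0x83C6A
clock 5: out=0, reg = 0x41E35
clock 6: out=1, reg = 0xA0F1A
clock 7: out=0, reg = 0xD078D
clock 8: out=1, reg = 0xE83C6
clock 9: out=0, reg = 0xF41E3
clock 10: out=1, reg = 0x7A0F1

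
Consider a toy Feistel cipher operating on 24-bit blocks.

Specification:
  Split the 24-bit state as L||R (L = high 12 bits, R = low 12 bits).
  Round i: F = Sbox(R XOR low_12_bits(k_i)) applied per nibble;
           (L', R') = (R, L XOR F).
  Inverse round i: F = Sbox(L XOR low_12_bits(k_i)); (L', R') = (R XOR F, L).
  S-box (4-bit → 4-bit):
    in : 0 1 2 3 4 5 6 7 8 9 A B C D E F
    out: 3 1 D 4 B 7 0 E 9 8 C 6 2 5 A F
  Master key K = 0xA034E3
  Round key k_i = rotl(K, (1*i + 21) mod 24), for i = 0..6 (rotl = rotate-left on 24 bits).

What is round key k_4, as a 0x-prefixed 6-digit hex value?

K = 0xA034E3
k_0 = rotl(K, (1*0+21) mod 24) = rotl(K, 21) = 0x74069C
k_1 = rotl(K, (1*1+21) mod 24) = rotl(K, 22) = 0xE80D38
k_2 = rotl(K, (1*2+21) mod 24) = rotl(K, 23) = 0xD01A71
k_3 = rotl(K, (1*3+21) mod 24) = rotl(K, 0) = 0xA034E3
k_4 = rotl(K, (1*4+21) mod 24) = rotl(K, 1) = 0x4069C7

0x4069C7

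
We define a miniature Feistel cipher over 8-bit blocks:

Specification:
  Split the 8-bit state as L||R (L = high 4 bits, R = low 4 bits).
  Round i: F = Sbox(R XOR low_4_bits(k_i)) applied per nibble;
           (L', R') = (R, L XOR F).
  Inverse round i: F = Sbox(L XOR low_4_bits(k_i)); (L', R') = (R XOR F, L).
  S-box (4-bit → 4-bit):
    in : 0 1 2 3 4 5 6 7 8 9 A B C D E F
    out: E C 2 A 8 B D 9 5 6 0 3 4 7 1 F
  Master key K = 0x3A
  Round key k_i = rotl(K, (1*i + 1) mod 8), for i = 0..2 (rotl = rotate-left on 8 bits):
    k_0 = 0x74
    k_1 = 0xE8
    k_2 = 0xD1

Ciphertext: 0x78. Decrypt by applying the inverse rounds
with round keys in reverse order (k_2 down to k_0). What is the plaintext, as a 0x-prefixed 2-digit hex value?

0xD0

s_0 = ciphertext = 0x78
s_1 = InvRound(s_0, k_2) = 0x57
s_2 = InvRound(s_1, k_1) = 0x05
s_3 = InvRound(s_2, k_0) = 0xD0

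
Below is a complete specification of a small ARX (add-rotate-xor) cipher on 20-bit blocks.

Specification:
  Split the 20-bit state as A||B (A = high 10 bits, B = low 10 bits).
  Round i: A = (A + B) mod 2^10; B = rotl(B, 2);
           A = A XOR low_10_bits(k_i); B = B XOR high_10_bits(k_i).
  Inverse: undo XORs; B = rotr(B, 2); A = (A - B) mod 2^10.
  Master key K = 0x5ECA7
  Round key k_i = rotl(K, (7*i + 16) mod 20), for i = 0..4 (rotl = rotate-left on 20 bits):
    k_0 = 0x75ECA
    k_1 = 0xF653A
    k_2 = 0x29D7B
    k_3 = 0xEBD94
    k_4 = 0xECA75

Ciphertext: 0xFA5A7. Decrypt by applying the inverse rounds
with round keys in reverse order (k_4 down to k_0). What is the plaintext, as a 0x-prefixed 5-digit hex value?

s_0 = ciphertext = 0xFA5A7
s_1 = InvRound(s_0, k_4) = 0x05D85
s_2 = InvRound(s_1, k_3) = 0xBE68A
s_3 = InvRound(s_2, k_2) = 0x7DD8B
s_4 = InvRound(s_3, k_1) = 0x8E694
s_5 = InvRound(s_4, k_0) = 0x48FD0

0x48FD0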